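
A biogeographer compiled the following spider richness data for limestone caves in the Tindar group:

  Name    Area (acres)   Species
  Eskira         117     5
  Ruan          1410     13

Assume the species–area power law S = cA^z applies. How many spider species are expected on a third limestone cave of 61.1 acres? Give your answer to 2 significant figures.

z = ln(13/5) / ln(1410/117) = 0.9555 / 2.4892 = 0.3839
c = 5 / 117^0.3839 = 5 / 6.222 = 0.8036
S₃ = 0.8036 × 61.1^0.3839 = 0.8036 × 4.848 ≈ 3.896

3.9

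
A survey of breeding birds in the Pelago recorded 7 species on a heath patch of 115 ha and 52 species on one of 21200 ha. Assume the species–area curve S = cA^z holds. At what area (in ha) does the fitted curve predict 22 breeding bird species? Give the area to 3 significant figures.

2260 ha

z = ln(52/7) / ln(21200/115) = 2.0053 / 5.2168 = 0.3844
c = 7 / 115^0.3844 = 7 / 6.196 = 1.13
A = (22/1.13)^(1/0.3844) ⇒ ln A = ln(19.47)/0.3844 = 7.7240
A = e^7.7240 ≈ 2262 ha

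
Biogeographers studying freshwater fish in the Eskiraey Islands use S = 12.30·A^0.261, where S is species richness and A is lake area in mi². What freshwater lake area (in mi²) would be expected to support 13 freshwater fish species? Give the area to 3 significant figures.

1.24 mi²

13 = 12.3 × A^0.261  ⇒  A^0.261 = 13/12.3 = 1.057
ln A = ln(1.057) / 0.261 = 0.0554 / 0.261 = 0.2121
A = e^0.2121 ≈ 1.236 mi²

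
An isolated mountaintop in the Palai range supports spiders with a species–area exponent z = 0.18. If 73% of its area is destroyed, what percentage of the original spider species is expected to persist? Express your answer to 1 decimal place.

79.0%

S_new/S_old = (A_new/A_old)^z = 0.27^0.18
= exp(0.18 × ln 0.27) = exp(0.18 × -1.3093) = exp(-0.2357) ≈ 0.79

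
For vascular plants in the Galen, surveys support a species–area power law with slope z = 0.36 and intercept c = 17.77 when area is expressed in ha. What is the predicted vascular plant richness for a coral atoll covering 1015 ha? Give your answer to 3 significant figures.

215

S = 17.77 × 1015^0.36
ln S = ln 17.77 + 0.36 × ln 1015 = 2.8775 + 0.36 × 6.9226 = 5.3697
S = e^5.3697 ≈ 214.8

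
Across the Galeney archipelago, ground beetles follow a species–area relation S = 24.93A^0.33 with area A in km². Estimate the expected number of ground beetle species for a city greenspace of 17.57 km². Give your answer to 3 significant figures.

S = 24.93 × 17.57^0.33 = 24.93 × 2.575 ≈ 64.19

64.2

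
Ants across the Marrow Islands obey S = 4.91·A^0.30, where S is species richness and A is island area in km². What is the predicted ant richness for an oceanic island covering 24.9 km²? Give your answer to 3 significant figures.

S = 4.91 × 24.9^0.3
ln S = ln 4.91 + 0.3 × ln 24.9 = 1.5913 + 0.3 × 3.2149 = 2.5557
S = e^2.5557 ≈ 12.88

12.9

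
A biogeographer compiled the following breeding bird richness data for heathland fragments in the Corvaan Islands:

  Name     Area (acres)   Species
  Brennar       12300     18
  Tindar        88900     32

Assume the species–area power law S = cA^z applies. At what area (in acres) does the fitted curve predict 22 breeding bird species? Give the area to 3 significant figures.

24500 acres

z = ln(32/18) / ln(88900/12300) = 0.5754 / 1.9779 = 0.2909
c = 18 / 12300^0.2909 = 18 / 15.48 = 1.163
A = (22/1.163)^(1/0.2909) ⇒ ln A = ln(18.92)/0.2909 = 10.1072
A = e^10.1072 ≈ 24519 acres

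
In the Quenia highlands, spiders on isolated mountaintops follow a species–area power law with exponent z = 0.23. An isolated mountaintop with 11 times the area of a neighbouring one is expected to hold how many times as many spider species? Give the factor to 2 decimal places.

S₂/S₁ = (A₂/A₁)^z = 11^0.23
ln(S₂/S₁) = 0.23 × ln 11 = 0.23 × 2.3979 = 0.5515
S₂/S₁ = e^0.5515 ≈ 1.736

1.74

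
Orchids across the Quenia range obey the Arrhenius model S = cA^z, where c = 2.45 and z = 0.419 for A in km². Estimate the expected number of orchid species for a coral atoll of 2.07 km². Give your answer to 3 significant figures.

S = 2.45 × 2.07^0.419 = 2.45 × 1.356 ≈ 3.323

3.32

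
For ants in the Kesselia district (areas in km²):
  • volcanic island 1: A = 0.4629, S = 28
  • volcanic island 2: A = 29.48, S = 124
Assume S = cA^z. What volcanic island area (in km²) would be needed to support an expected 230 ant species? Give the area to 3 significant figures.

z = ln(124/28) / ln(29.48/0.4629) = 1.4881 / 4.1540 = 0.3582
c = 28 / 0.4629^0.3582 = 28 / 0.7589 = 36.9
A = (230/36.9)^(1/0.3582) ⇒ ln A = ln(6.234)/0.3582 = 5.1083
A = e^5.1083 ≈ 165.4 km²

165 km²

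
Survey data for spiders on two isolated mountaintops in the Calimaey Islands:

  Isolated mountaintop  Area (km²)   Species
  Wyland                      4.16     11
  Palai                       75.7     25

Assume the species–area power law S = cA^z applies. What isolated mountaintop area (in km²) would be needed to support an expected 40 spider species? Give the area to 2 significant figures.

400 km²

z = ln(25/11) / ln(75.7/4.16) = 0.8210 / 2.9013 = 0.2830
c = 11 / 4.16^0.2830 = 11 / 1.497 = 7.349
A = (40/7.349)^(1/0.2830) ⇒ ln A = ln(5.443)/0.2830 = 5.9877
A = e^5.9877 ≈ 398.5 km²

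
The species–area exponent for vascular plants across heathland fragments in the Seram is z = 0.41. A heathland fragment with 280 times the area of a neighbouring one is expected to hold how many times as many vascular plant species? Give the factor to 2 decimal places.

S₂/S₁ = (A₂/A₁)^z = 280^0.41
ln(S₂/S₁) = 0.41 × ln 280 = 0.41 × 5.6348 = 2.3103
S₂/S₁ = e^2.3103 ≈ 10.08

10.08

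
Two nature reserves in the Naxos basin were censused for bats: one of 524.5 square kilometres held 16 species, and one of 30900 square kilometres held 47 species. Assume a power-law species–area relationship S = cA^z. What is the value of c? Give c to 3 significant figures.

3.06

z = ln(S₂/S₁) / ln(A₂/A₁) = ln(47/16) / ln(30900/524.5) = 1.0776 / 4.0761 = 0.2644
c = S₁ / A₁^z = 16 / 524.5^0.2644 = 16 / 5.236 = 3.056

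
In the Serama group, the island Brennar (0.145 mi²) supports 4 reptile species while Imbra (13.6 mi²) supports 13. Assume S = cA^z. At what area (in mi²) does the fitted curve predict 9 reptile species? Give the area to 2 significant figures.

3.3 mi²

z = ln(13/4) / ln(13.6/0.145) = 1.1787 / 4.5411 = 0.2596
c = 4 / 0.145^0.2596 = 4 / 0.6058 = 6.603
A = (9/6.603)^(1/0.2596) ⇒ ln A = ln(1.363)/0.2596 = 1.1933
A = e^1.1933 ≈ 3.298 mi²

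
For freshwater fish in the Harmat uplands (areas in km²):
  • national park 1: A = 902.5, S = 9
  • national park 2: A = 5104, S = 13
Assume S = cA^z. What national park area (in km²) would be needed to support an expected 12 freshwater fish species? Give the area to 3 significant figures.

z = ln(13/9) / ln(5104/902.5) = 0.3677 / 1.7326 = 0.2122
c = 9 / 902.5^0.2122 = 9 / 4.239 = 2.123
A = (12/2.123)^(1/0.2122) ⇒ ln A = ln(5.652)/0.2122 = 8.1606
A = e^8.1606 ≈ 3500 km²

3500 km²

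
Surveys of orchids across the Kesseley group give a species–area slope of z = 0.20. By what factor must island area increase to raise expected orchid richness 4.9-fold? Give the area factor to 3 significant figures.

(A₂/A₁)^0.2 = 4.9, so A₂/A₁ = 4.9^(1/0.2) = 4.9^5
ln(A₂/A₁) = ln 4.9 / 0.2 = 1.5892 / 0.2 = 7.9462
A₂/A₁ = e^7.9462 ≈ 2825

2820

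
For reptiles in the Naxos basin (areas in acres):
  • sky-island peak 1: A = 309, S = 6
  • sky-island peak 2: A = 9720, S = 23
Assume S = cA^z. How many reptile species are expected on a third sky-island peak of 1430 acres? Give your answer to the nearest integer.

z = ln(23/6) / ln(9720/309) = 1.3437 / 3.4486 = 0.3896
c = 6 / 309^0.3896 = 6 / 9.337 = 0.6426
S₃ = 0.6426 × 1430^0.3896 = 0.6426 × 16.96 ≈ 10.9

11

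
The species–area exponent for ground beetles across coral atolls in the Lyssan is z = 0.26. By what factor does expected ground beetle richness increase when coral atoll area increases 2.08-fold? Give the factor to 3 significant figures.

S₂/S₁ = (A₂/A₁)^z = 2.08^0.26
ln(S₂/S₁) = 0.26 × ln 2.08 = 0.26 × 0.7324 = 0.1904
S₂/S₁ = e^0.1904 ≈ 1.21

1.21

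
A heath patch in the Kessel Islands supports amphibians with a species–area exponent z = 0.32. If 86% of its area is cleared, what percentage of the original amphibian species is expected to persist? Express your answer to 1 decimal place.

53.3%

S_new/S_old = (A_new/A_old)^z = 0.14^0.32
= exp(0.32 × ln 0.14) = exp(0.32 × -1.9661) = exp(-0.6292) ≈ 0.533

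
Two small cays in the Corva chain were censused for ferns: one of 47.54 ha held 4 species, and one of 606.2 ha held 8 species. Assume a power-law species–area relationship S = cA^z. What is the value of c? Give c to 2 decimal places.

z = ln(S₂/S₁) / ln(A₂/A₁) = ln(8/4) / ln(606.2/47.54) = 0.6931 / 2.5456 = 0.2723
c = S₁ / A₁^z = 4 / 47.54^0.2723 = 4 / 2.862 = 1.398

1.40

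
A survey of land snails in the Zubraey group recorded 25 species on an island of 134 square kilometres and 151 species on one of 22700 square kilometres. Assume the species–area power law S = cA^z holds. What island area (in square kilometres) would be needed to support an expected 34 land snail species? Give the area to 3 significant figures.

z = ln(151/25) / ln(22700/134) = 1.7984 / 5.1323 = 0.3504
c = 25 / 134^0.3504 = 25 / 5.564 = 4.493
A = (34/4.493)^(1/0.3504) ⇒ ln A = ln(7.567)/0.3504 = 5.7753
A = e^5.7753 ≈ 322.3 square kilometres

322 square kilometres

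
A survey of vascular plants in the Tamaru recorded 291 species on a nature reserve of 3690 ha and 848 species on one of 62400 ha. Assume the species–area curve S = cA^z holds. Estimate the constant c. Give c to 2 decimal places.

13.03

z = ln(S₂/S₁) / ln(A₂/A₁) = ln(848/291) / ln(62400/3690) = 1.0696 / 2.8279 = 0.3782
c = S₁ / A₁^z = 291 / 3690^0.3782 = 291 / 22.34 = 13.03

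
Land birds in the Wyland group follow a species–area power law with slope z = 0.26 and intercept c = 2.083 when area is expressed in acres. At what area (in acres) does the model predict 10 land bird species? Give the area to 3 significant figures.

10 = 2.083 × A^0.26  ⇒  A^0.26 = 10/2.083 = 4.801
ln A = ln(4.801) / 0.26 = 1.5688 / 0.26 = 6.0338
A = e^6.0338 ≈ 417.3 acres

417 acres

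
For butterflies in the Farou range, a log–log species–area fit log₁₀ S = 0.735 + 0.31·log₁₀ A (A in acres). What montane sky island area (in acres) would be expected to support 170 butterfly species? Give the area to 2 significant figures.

170 = 5.433 × A^0.31  ⇒  A^0.31 = 170/5.433 = 31.29
ln A = ln(31.29) / 0.31 = 3.4434 / 0.31 = 11.1077
A = e^11.1077 ≈ 66685 acres

67000 acres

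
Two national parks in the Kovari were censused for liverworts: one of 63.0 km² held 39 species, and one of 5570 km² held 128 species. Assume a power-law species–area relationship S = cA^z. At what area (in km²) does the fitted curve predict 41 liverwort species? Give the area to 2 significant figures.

z = ln(128/39) / ln(5570/63) = 1.1885 / 4.4820 = 0.2652
c = 39 / 63^0.2652 = 39 / 3 = 13
A = (41/13)^(1/0.2652) ⇒ ln A = ln(3.154)/0.2652 = 4.3317
A = e^4.3317 ≈ 76.08 km²

76 km²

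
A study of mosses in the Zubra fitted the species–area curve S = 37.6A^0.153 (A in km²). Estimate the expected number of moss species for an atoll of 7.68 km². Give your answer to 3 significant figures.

S = 37.6 × 7.68^0.153
ln S = ln 37.6 + 0.153 × ln 7.68 = 3.6270 + 0.153 × 2.0386 = 3.9389
S = e^3.9389 ≈ 51.36

51.4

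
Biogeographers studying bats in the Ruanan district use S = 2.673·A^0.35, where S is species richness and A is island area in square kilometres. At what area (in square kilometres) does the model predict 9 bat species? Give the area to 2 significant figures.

32 square kilometres

9 = 2.673 × A^0.35  ⇒  A^0.35 = 9/2.673 = 3.367
ln A = ln(3.367) / 0.35 = 1.2140 / 0.35 = 3.4686
A = e^3.4686 ≈ 32.09 square kilometres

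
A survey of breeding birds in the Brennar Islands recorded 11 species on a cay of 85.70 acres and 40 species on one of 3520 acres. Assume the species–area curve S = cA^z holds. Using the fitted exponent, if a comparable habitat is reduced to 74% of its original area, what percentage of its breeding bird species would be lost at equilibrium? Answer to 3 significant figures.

z = ln(40/11) / ln(3520/85.7) = 1.2910 / 3.7154 = 0.3475
S_new/S_old = (A_new/A_old)^z = 0.74^0.3475 = exp(0.3475 × -0.3011) = 0.9007
Fraction lost = 1 − 0.9007 = 0.09934

9.93%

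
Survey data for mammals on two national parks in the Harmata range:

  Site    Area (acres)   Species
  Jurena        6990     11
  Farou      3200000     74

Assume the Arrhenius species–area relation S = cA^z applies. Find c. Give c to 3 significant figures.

z = ln(S₂/S₁) / ln(A₂/A₁) = ln(74/11) / ln(3200000/6990) = 1.9062 / 6.1264 = 0.3111
c = S₁ / A₁^z = 11 / 6990^0.3111 = 11 / 15.71 = 0.7002

0.700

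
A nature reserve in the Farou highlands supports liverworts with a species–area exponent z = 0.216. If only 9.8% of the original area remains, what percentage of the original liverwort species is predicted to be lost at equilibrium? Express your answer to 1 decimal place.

39.5%

S_new/S_old = (A_new/A_old)^z = 0.098^0.216
= exp(0.216 × ln 0.098) = exp(0.216 × -2.3228) = exp(-0.5017) ≈ 0.6055
Fraction lost = 1 − 0.6055 = 0.3945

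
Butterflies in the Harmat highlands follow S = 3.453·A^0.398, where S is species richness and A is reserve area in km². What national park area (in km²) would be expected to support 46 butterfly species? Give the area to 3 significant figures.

46 = 3.453 × A^0.398  ⇒  A^0.398 = 46/3.453 = 13.32
ln A = ln(13.32) / 0.398 = 2.5894 / 0.398 = 6.5060
A = e^6.5060 ≈ 669.2 km²

669 km²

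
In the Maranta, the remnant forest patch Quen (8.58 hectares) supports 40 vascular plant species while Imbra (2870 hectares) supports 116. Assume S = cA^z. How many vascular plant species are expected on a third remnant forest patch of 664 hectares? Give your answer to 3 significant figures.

88.7

z = ln(116/40) / ln(2870/8.58) = 1.0647 / 5.8126 = 0.1832
c = 40 / 8.58^0.1832 = 40 / 1.482 = 26.98
S₃ = 26.98 × 664^0.1832 = 26.98 × 3.288 ≈ 88.72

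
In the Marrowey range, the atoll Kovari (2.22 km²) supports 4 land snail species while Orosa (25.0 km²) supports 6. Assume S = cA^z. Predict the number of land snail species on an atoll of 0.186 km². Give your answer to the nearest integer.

z = ln(6/4) / ln(25/2.22) = 0.4055 / 2.4214 = 0.1675
c = 4 / 2.22^0.1675 = 4 / 1.143 = 3.5
S₃ = 3.5 × 0.186^0.1675 = 3.5 × 0.7545 ≈ 2.641

3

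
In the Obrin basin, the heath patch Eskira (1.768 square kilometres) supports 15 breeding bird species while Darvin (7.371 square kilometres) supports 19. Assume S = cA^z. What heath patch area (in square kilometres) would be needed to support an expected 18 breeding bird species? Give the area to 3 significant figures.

5.32 square kilometres

z = ln(19/15) / ln(7.371/1.768) = 0.2364 / 1.4277 = 0.1656
c = 15 / 1.768^0.1656 = 15 / 1.099 = 13.65
A = (18/13.65)^(1/0.1656) ⇒ ln A = ln(1.319)/0.1656 = 1.6710
A = e^1.6710 ≈ 5.318 square kilometres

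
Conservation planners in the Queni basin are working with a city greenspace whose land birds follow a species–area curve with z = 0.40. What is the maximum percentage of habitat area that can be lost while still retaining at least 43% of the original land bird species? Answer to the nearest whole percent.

88%

Need (A_new/A_old)^0.4 = 0.43, so A_new/A_old = 0.43^(1/0.4) = 0.43^2.5
ln(A_new/A_old) = ln 0.43 / 0.4 = -0.8440 / 0.4 = -2.1099
A_new/A_old = e^-2.1099 ≈ 0.1212
Fraction that can be lost = 1 − 0.1212 = 0.8788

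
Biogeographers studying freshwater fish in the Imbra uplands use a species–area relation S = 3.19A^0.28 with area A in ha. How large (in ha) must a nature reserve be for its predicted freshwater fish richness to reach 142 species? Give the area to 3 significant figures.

772000 ha

142 = 3.19 × A^0.28  ⇒  A^0.28 = 142/3.19 = 44.51
ln A = ln(44.51) / 0.28 = 3.7958 / 0.28 = 13.5565
A = e^13.5565 ≈ 771777 ha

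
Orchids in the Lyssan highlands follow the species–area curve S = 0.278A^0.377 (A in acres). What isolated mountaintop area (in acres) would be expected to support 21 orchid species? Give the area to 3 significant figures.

95900 acres

21 = 0.278 × A^0.377  ⇒  A^0.377 = 21/0.278 = 75.54
ln A = ln(75.54) / 0.377 = 4.3247 / 0.377 = 11.4712
A = e^11.4712 ≈ 95917 acres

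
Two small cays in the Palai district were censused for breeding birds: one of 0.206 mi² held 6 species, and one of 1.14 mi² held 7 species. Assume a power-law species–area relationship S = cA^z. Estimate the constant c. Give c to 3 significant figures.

6.92

z = ln(S₂/S₁) / ln(A₂/A₁) = ln(7/6) / ln(1.14/0.206) = 0.1542 / 1.7109 = 0.0901
c = S₁ / A₁^z = 6 / 0.206^0.0901 = 6 / 0.8673 = 6.918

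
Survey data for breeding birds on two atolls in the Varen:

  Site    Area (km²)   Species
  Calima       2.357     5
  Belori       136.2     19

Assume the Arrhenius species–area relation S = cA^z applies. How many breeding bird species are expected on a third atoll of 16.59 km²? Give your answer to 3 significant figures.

z = ln(19/5) / ln(136.2/2.357) = 1.3350 / 4.0567 = 0.3291
c = 5 / 2.357^0.3291 = 5 / 1.326 = 3.771
S₃ = 3.771 × 16.59^0.3291 = 3.771 × 2.52 ≈ 9.503

9.50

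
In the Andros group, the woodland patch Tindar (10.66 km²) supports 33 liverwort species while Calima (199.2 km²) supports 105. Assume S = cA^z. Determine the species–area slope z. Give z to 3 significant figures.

Taking logs: ln S = ln c + z ln A, so z = (ln S₂ − ln S₁)/(ln A₂ − ln A₁).
z = ln(105/33) / ln(199.2/10.66) = ln(3.182) / ln(18.69) = 1.1575 / 2.9278 = 0.3953

0.395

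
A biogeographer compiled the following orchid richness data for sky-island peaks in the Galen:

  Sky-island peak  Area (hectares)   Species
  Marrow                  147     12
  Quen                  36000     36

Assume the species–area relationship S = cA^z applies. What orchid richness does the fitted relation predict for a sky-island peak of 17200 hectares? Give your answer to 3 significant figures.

31.1

z = ln(36/12) / ln(36000/147) = 1.0986 / 5.5008 = 0.1997
c = 12 / 147^0.1997 = 12 / 2.709 = 4.429
S₃ = 4.429 × 17200^0.1997 = 4.429 × 7.013 ≈ 31.06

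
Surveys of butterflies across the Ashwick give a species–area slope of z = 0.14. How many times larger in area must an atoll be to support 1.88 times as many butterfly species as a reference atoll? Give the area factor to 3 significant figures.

90.8

(A₂/A₁)^0.14 = 1.88, so A₂/A₁ = 1.88^(1/0.14) = 1.88^7.143
ln(A₂/A₁) = ln 1.88 / 0.14 = 0.6313 / 0.14 = 4.5091
A₂/A₁ = e^4.5091 ≈ 90.84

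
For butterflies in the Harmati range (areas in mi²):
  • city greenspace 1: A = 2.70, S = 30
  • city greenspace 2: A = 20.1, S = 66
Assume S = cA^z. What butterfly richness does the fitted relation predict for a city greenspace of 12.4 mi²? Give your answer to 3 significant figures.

54.6

z = ln(66/30) / ln(20.1/2.7) = 0.7885 / 2.0075 = 0.3928
c = 30 / 2.7^0.3928 = 30 / 1.477 = 20.31
S₃ = 20.31 × 12.4^0.3928 = 20.31 × 2.688 ≈ 54.59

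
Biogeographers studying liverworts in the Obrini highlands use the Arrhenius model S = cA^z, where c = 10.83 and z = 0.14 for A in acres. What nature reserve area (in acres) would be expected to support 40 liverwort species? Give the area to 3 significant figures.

11300 acres

40 = 10.83 × A^0.14  ⇒  A^0.14 = 40/10.83 = 3.693
ln A = ln(3.693) / 0.14 = 1.3066 / 0.14 = 9.3326
A = e^9.3326 ≈ 11300 acres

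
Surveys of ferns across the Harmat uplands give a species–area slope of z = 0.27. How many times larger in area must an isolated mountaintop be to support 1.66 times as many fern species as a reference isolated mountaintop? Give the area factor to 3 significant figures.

(A₂/A₁)^0.27 = 1.66, so A₂/A₁ = 1.66^(1/0.27) = 1.66^3.704
ln(A₂/A₁) = ln 1.66 / 0.27 = 0.5068 / 0.27 = 1.8771
A₂/A₁ = e^1.8771 ≈ 6.535

6.53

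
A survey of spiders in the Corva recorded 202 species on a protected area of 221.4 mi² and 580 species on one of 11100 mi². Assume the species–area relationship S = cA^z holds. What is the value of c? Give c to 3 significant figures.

z = ln(S₂/S₁) / ln(A₂/A₁) = ln(580/202) / ln(11100/221.4) = 1.0548 / 3.9147 = 0.2694
c = S₁ / A₁^z = 202 / 221.4^0.2694 = 202 / 4.284 = 47.15

47.1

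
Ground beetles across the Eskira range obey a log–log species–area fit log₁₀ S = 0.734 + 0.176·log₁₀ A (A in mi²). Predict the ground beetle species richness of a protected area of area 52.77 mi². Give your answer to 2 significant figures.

S = 5.42 × 52.77^0.176
ln S = ln 5.42 + 0.176 × ln 52.77 = 1.6901 + 0.176 × 3.9659 = 2.3881
S = e^2.3881 ≈ 10.89

11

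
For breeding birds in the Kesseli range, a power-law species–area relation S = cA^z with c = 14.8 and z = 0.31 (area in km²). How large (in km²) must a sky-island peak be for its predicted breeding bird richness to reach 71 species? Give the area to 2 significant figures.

71 = 14.8 × A^0.31  ⇒  A^0.31 = 71/14.8 = 4.797
ln A = ln(4.797) / 0.31 = 1.5681 / 0.31 = 5.0582
A = e^5.0582 ≈ 157.3 km²

160 km²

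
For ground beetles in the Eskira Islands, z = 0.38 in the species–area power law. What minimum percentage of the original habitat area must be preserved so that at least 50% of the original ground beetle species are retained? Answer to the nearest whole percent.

Need (A_new/A_old)^0.38 = 0.5, so A_new/A_old = 0.5^(1/0.38) = 0.5^2.632
ln(A_new/A_old) = ln 0.5 / 0.38 = -0.6931 / 0.38 = -1.8241
A_new/A_old = e^-1.8241 ≈ 0.1614

16%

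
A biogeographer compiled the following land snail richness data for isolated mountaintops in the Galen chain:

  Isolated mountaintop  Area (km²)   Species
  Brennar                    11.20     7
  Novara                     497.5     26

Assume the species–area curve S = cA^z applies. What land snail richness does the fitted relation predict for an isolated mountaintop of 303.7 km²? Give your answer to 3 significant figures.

21.9

z = ln(26/7) / ln(497.5/11.2) = 1.3122 / 3.7937 = 0.3459
c = 7 / 11.2^0.3459 = 7 / 2.306 = 3.035
S₃ = 3.035 × 303.7^0.3459 = 3.035 × 7.222 ≈ 21.92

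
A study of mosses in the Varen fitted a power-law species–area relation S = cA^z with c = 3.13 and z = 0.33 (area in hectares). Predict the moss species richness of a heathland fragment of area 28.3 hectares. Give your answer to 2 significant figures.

S = 3.13 × 28.3^0.33
ln S = ln 3.13 + 0.33 × ln 28.3 = 1.1410 + 0.33 × 3.3429 = 2.2442
S = e^2.2442 ≈ 9.433

9.4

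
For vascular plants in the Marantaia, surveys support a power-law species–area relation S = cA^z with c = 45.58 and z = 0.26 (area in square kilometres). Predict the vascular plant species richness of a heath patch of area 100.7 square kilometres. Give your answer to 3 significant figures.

151

S = 45.58 × 100.7^0.26 = 45.58 × 3.317 ≈ 151.2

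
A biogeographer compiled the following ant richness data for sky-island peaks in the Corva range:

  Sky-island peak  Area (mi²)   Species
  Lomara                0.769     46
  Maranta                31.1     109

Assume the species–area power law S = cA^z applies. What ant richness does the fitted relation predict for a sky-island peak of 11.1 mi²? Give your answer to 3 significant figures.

z = ln(109/46) / ln(31.1/0.769) = 0.8627 / 3.6999 = 0.2332
c = 46 / 0.769^0.2332 = 46 / 0.9406 = 48.91
S₃ = 48.91 × 11.1^0.2332 = 48.91 × 1.753 ≈ 85.72

85.7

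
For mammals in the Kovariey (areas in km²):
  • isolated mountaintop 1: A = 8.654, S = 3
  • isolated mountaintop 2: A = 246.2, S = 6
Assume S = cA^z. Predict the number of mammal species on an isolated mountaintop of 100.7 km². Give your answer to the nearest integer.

5

z = ln(6/3) / ln(246.2/8.654) = 0.6931 / 3.3481 = 0.2070
c = 3 / 8.654^0.2070 = 3 / 1.563 = 1.919
S₃ = 1.919 × 100.7^0.2070 = 1.919 × 2.598 ≈ 4.986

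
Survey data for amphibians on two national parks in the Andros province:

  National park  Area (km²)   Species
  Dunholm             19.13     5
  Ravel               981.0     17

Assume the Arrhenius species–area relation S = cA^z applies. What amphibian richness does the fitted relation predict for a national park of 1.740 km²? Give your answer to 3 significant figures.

2.37

z = ln(17/5) / ln(981/19.13) = 1.2238 / 3.9373 = 0.3108
c = 5 / 19.13^0.3108 = 5 / 2.503 = 1.998
S₃ = 1.998 × 1.74^0.3108 = 1.998 × 1.188 ≈ 2.373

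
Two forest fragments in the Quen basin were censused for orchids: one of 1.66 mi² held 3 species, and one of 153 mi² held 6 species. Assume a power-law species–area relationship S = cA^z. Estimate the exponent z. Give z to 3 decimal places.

0.153

Taking logs: ln S = ln c + z ln A, so z = (ln S₂ − ln S₁)/(ln A₂ − ln A₁).
z = ln(6/3) / ln(153/1.66) = ln(2) / ln(92.17) = 0.6931 / 4.5236 = 0.1532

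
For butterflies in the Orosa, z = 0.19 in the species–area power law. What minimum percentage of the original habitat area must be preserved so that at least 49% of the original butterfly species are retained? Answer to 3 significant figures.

2.34%

Need (A_new/A_old)^0.19 = 0.49, so A_new/A_old = 0.49^(1/0.19) = 0.49^5.263
ln(A_new/A_old) = ln 0.49 / 0.19 = -0.7133 / 0.19 = -3.7545
A_new/A_old = e^-3.7545 ≈ 0.02341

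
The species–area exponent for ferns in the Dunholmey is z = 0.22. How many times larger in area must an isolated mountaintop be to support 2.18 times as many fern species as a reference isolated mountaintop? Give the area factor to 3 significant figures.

(A₂/A₁)^0.22 = 2.18, so A₂/A₁ = 2.18^(1/0.22) = 2.18^4.545
ln(A₂/A₁) = ln 2.18 / 0.22 = 0.7793 / 0.22 = 3.5424
A₂/A₁ = e^3.5424 ≈ 34.55

34.5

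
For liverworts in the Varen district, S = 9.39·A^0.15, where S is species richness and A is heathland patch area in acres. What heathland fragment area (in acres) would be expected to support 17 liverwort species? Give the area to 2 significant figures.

17 = 9.39 × A^0.15  ⇒  A^0.15 = 17/9.39 = 1.81
ln A = ln(1.81) / 0.15 = 0.5936 / 0.15 = 3.9571
A = e^3.9571 ≈ 52.31 acres

52 acres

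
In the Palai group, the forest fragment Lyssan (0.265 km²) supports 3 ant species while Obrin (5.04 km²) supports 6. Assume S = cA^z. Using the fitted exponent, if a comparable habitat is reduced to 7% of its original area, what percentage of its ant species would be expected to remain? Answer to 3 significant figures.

53.5%

z = ln(6/3) / ln(5.04/0.265) = 0.6931 / 2.9454 = 0.2353
S_new/S_old = (A_new/A_old)^z = 0.07^0.2353 = exp(0.2353 × -2.6593) = 0.5348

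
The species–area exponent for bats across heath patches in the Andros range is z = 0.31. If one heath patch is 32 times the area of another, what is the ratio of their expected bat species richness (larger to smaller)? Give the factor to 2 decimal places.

2.93

S₂/S₁ = (A₂/A₁)^z = 32^0.31
ln(S₂/S₁) = 0.31 × ln 32 = 0.31 × 3.4657 = 1.0744
S₂/S₁ = e^1.0744 ≈ 2.928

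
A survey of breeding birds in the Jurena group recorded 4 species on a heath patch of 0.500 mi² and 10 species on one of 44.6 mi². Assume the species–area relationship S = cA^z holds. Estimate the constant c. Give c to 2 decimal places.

4.61

z = ln(S₂/S₁) / ln(A₂/A₁) = ln(10/4) / ln(44.6/0.5) = 0.9163 / 4.4909 = 0.2040
c = S₁ / A₁^z = 4 / 0.5^0.2040 = 4 / 0.8681 = 4.608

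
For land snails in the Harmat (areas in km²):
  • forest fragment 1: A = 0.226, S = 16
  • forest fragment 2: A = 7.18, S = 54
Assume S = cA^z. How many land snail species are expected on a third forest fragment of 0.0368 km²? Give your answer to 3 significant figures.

8.45

z = ln(54/16) / ln(7.18/0.226) = 1.2164 / 3.4585 = 0.3517
c = 16 / 0.226^0.3517 = 16 / 0.5927 = 27
S₃ = 27 × 0.0368^0.3517 = 27 × 0.313 ≈ 8.45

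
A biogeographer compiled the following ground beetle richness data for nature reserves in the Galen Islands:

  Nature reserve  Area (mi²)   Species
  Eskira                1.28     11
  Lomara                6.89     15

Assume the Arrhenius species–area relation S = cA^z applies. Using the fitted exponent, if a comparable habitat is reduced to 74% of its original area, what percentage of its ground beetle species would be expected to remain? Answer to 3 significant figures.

z = ln(15/11) / ln(6.89/1.28) = 0.3102 / 1.6832 = 0.1843
S_new/S_old = (A_new/A_old)^z = 0.74^0.1843 = exp(0.1843 × -0.3011) = 0.946

94.6%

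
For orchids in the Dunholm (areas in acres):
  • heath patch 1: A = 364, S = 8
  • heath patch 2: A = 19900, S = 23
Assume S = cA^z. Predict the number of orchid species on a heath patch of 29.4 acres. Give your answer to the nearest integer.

z = ln(23/8) / ln(19900/364) = 1.0561 / 4.0013 = 0.2639
c = 8 / 364^0.2639 = 8 / 4.742 = 1.687
S₃ = 1.687 × 29.4^0.2639 = 1.687 × 2.441 ≈ 4.118

4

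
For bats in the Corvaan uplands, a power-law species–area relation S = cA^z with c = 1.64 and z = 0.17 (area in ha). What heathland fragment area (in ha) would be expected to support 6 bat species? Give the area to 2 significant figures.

6 = 1.64 × A^0.17  ⇒  A^0.17 = 6/1.64 = 3.659
ln A = ln(3.659) / 0.17 = 1.2971 / 0.17 = 7.6298
A = e^7.6298 ≈ 2059 ha

2100 ha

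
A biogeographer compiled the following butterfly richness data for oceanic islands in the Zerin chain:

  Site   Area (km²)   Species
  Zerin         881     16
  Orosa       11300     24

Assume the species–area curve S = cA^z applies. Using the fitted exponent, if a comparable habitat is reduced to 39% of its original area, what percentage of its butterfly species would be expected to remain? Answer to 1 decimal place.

86.1%

z = ln(24/16) / ln(11300/881) = 0.4055 / 2.5515 = 0.1589
S_new/S_old = (A_new/A_old)^z = 0.39^0.1589 = exp(0.1589 × -0.9416) = 0.861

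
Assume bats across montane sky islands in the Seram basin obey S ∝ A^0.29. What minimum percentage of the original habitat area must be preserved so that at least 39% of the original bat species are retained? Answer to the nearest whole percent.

4%

Need (A_new/A_old)^0.29 = 0.39, so A_new/A_old = 0.39^(1/0.29) = 0.39^3.448
ln(A_new/A_old) = ln 0.39 / 0.29 = -0.9416 / 0.29 = -3.2469
A_new/A_old = e^-3.2469 ≈ 0.03889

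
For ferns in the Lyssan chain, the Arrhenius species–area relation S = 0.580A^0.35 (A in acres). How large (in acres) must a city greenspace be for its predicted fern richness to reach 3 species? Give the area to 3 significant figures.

3 = 0.58 × A^0.35  ⇒  A^0.35 = 3/0.58 = 5.172
ln A = ln(5.172) / 0.35 = 1.6433 / 0.35 = 4.6953
A = e^4.6953 ≈ 109.4 acres

109 acres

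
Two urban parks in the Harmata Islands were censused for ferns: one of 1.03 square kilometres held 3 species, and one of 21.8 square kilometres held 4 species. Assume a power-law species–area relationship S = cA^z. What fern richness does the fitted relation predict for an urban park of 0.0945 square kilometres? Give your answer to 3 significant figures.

z = ln(4/3) / ln(21.8/1.03) = 0.2877 / 3.0524 = 0.0942
c = 3 / 1.03^0.0942 = 3 / 1.003 = 2.992
S₃ = 2.992 × 0.0945^0.0942 = 2.992 × 0.8006 ≈ 2.395

2.40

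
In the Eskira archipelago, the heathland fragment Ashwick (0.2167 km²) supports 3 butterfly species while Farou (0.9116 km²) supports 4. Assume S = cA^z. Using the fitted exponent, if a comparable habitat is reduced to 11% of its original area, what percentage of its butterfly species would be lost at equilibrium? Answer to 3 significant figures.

z = ln(4/3) / ln(0.9116/0.2167) = 0.2877 / 1.4367 = 0.2002
S_new/S_old = (A_new/A_old)^z = 0.11^0.2002 = exp(0.2002 × -2.2073) = 0.6428
Fraction lost = 1 − 0.6428 = 0.3572

35.7%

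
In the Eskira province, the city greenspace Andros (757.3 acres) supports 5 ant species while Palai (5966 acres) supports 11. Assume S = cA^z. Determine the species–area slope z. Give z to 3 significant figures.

Taking logs: ln S = ln c + z ln A, so z = (ln S₂ − ln S₁)/(ln A₂ − ln A₁).
z = ln(11/5) / ln(5966/757.3) = ln(2.2) / ln(7.878) = 0.7885 / 2.0641 = 0.3820

0.382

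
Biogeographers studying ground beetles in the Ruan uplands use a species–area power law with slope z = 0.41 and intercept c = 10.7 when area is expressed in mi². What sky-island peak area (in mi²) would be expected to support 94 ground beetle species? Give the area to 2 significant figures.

94 = 10.7 × A^0.41  ⇒  A^0.41 = 94/10.7 = 8.785
ln A = ln(8.785) / 0.41 = 2.1731 / 0.41 = 5.3001
A = e^5.3001 ≈ 200.4 mi²

200 mi²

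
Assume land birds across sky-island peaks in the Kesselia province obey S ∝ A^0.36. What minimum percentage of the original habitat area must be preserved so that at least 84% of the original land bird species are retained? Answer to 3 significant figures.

61.6%

Need (A_new/A_old)^0.36 = 0.84, so A_new/A_old = 0.84^(1/0.36) = 0.84^2.778
ln(A_new/A_old) = ln 0.84 / 0.36 = -0.1744 / 0.36 = -0.4843
A_new/A_old = e^-0.4843 ≈ 0.6161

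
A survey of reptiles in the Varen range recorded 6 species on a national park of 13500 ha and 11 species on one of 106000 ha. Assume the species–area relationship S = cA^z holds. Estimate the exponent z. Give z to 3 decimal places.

0.294

Taking logs: ln S = ln c + z ln A, so z = (ln S₂ − ln S₁)/(ln A₂ − ln A₁).
z = ln(11/6) / ln(106000/13500) = ln(1.833) / ln(7.852) = 0.6061 / 2.0607 = 0.2941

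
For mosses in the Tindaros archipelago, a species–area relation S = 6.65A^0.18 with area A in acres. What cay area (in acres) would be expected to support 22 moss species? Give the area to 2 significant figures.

770 acres

22 = 6.65 × A^0.18  ⇒  A^0.18 = 22/6.65 = 3.308
ln A = ln(3.308) / 0.18 = 1.1964 / 0.18 = 6.6468
A = e^6.6468 ≈ 770.3 acres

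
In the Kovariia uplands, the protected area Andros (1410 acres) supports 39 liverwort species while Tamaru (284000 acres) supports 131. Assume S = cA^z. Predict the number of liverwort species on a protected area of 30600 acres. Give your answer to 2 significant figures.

z = ln(131/39) / ln(284000/1410) = 1.2116 / 5.3054 = 0.2284
c = 39 / 1410^0.2284 = 39 / 5.239 = 7.445
S₃ = 7.445 × 30600^0.2284 = 7.445 × 10.58 ≈ 78.76

79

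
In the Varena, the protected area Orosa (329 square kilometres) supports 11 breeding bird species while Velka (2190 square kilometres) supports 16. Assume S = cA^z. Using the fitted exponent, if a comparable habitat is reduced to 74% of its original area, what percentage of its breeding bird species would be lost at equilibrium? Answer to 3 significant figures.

z = ln(16/11) / ln(2190/329) = 0.3747 / 1.8956 = 0.1977
S_new/S_old = (A_new/A_old)^z = 0.74^0.1977 = exp(0.1977 × -0.3011) = 0.9422
Fraction lost = 1 − 0.9422 = 0.05778

5.78%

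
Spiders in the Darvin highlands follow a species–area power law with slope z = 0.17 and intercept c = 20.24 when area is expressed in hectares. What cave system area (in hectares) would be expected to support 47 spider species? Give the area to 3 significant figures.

142 hectares

47 = 20.24 × A^0.17  ⇒  A^0.17 = 47/20.24 = 2.322
ln A = ln(2.322) / 0.17 = 0.8425 / 0.17 = 4.9558
A = e^4.9558 ≈ 142 hectares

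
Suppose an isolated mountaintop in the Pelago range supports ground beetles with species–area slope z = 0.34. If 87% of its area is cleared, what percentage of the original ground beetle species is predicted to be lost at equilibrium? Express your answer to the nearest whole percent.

50%

S_new/S_old = (A_new/A_old)^z = 0.13^0.34
= exp(0.34 × ln 0.13) = exp(0.34 × -2.0402) = exp(-0.6937) ≈ 0.4997
Fraction lost = 1 − 0.4997 = 0.5003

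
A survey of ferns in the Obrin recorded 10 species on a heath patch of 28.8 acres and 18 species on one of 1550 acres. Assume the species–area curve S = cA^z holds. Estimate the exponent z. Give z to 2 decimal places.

0.15

Taking logs: ln S = ln c + z ln A, so z = (ln S₂ − ln S₁)/(ln A₂ − ln A₁).
z = ln(18/10) / ln(1550/28.8) = ln(1.8) / ln(53.82) = 0.5878 / 3.9856 = 0.1475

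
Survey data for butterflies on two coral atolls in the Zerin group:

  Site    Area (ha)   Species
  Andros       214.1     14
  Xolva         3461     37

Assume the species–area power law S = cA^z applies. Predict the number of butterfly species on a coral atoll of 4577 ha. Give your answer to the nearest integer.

41

z = ln(37/14) / ln(3461/214.1) = 0.9719 / 2.7829 = 0.3492
c = 14 / 214.1^0.3492 = 14 / 6.515 = 2.149
S₃ = 2.149 × 4577^0.3492 = 2.149 × 18.98 ≈ 40.79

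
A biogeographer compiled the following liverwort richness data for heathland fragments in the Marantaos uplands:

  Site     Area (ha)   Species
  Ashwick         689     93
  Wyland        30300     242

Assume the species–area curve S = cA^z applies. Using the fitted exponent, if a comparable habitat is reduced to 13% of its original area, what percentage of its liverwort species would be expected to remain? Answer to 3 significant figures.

z = ln(242/93) / ln(30300/689) = 0.9563 / 3.7837 = 0.2528
S_new/S_old = (A_new/A_old)^z = 0.13^0.2528 = exp(0.2528 × -2.0402) = 0.5971

59.7%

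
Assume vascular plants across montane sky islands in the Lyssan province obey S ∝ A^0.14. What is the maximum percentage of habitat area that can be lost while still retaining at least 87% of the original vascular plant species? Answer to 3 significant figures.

Need (A_new/A_old)^0.14 = 0.87, so A_new/A_old = 0.87^(1/0.14) = 0.87^7.143
ln(A_new/A_old) = ln 0.87 / 0.14 = -0.1393 / 0.14 = -0.9947
A_new/A_old = e^-0.9947 ≈ 0.3698
Fraction that can be lost = 1 − 0.3698 = 0.6302

63.0%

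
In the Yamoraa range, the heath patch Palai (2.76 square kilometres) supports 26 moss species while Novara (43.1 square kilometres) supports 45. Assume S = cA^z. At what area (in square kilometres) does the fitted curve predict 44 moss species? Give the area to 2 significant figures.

z = ln(45/26) / ln(43.1/2.76) = 0.5486 / 2.7483 = 0.1996
c = 26 / 2.76^0.1996 = 26 / 1.225 = 21.23
A = (44/21.23)^(1/0.1996) ⇒ ln A = ln(2.072)/0.1996 = 3.6509
A = e^3.6509 ≈ 38.51 square kilometres

39 square kilometres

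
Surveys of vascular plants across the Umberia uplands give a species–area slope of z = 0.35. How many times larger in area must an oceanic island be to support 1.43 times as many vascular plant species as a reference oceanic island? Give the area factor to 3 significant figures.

(A₂/A₁)^0.35 = 1.43, so A₂/A₁ = 1.43^(1/0.35) = 1.43^2.857
ln(A₂/A₁) = ln 1.43 / 0.35 = 0.3577 / 0.35 = 1.0219
A₂/A₁ = e^1.0219 ≈ 2.779

2.78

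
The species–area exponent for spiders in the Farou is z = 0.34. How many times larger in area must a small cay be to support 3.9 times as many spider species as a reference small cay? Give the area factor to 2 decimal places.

54.76

(A₂/A₁)^0.34 = 3.9, so A₂/A₁ = 3.9^(1/0.34) = 3.9^2.941
ln(A₂/A₁) = ln 3.9 / 0.34 = 1.3610 / 0.34 = 4.0029
A₂/A₁ = e^4.0029 ≈ 54.76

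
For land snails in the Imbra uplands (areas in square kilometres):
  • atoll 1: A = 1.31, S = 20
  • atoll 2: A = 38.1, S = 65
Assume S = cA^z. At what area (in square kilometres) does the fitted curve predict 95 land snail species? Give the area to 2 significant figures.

110 square kilometres

z = ln(65/20) / ln(38.1/1.31) = 1.1787 / 3.3702 = 0.3497
c = 20 / 1.31^0.3497 = 20 / 1.099 = 18.2
A = (95/18.2)^(1/0.3497) ⇒ ln A = ln(5.22)/0.3497 = 4.7253
A = e^4.7253 ≈ 112.8 square kilometres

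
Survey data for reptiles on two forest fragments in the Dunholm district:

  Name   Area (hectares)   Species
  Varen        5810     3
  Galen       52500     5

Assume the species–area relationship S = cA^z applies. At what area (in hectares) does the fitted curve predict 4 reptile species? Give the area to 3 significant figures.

z = ln(5/3) / ln(52500/5810) = 0.5108 / 2.2012 = 0.2321
c = 3 / 5810^0.2321 = 3 / 7.474 = 0.4014
A = (4/0.4014)^(1/0.2321) ⇒ ln A = ln(9.965)/0.2321 = 9.9070
A = e^9.9070 ≈ 20070 hectares

20100 hectares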